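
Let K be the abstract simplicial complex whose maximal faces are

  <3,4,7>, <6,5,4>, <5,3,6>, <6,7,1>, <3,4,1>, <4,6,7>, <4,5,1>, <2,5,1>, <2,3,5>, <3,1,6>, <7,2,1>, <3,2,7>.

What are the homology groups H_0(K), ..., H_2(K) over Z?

Fix the vertex order 1 < 2 < 3 < 4 < 5 < 6 < 7 and write every simplex with vertices in increasing order. Then dim K = 2 and the simplices of K are:

  0-simplices (7): [1], [2], [3], [4], [5], [6], [7]
  1-simplices (18): [1,2], [1,3], [1,4], [1,5], [1,6], [1,7], [2,3], [2,5], [2,7], [3,4], [3,5], [3,6], [3,7], [4,5], [4,6], [4,7], [5,6], [6,7]
  2-simplices (12): [1,2,5], [1,2,7], [1,3,4], [1,3,6], [1,4,5], [1,6,7], [2,3,5], [2,3,7], [3,4,7], [3,5,6], [4,5,6], [4,6,7]

so the chain groups are C_0 ≅ Z^7, C_1 ≅ Z^18, C_2 ≅ Z^12.

∂_1: C_1 → C_0 is given by ∂[p,q] = [q] − [p].
The resulting 7×18 matrix has rank 6, and its Smith normal form has invariant factors (1,1,1,1,1,1).

Boundary ∂_2: C_2 → C_1 sends each 2-simplex [p,q,r] to [q,r] − [p,r] + [p,q]. For instance
  ∂[1,4,5] = [4,5] − [1,5] + [1,4],
  ∂[1,3,6] = [3,6] − [1,6] + [1,3].
The 18×12 boundary matrix has rank 12 and Smith normal form diag(1,1,1,1,1,1,1,1,1,1,1,2).

Reading off H_k = ker ∂_k / im ∂_{k+1}:

  H_0: rank C_0 − rank ∂_1 = 7 − 6 = 1, and the invariant factors of ∂_1 are all 1, so H_0 ≅ Z.
  H_1: rank ker ∂_1 − rank ∂_2 = (18 − 6) − 12 = 0, and ∂_2 has invariant factor 2 > 1, so H_1 ≅ Z/2.
  H_2: rank ker ∂_2 − rank ∂_3 = (12 − 12) − 0 = 0, and there is no ∂_3, so H_2 ≅ 0.

H_0 = Z,  H_1 = Z/2,  H_2 = 0.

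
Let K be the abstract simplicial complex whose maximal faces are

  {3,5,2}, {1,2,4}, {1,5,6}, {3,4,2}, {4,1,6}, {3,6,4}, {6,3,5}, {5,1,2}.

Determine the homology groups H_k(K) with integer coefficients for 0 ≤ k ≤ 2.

K has 6 vertices, 12 edges, 8 triangles.
rank ∂_0 = 0, rank ∂_1 = 5 ⇒ b_0 = 6 − 0 − 5 = 1; all invariant factors of ∂_1 are 1 so no torsion. So H_0 ≅ Z.
rank ∂_1 = 5, rank ∂_2 = 7 ⇒ b_1 = 12 − 5 − 7 = 0; all invariant factors of ∂_2 are 1 so no torsion. So H_1 ≅ 0.
rank ∂_2 = 7, rank ∂_3 = 0 ⇒ b_2 = 8 − 7 − 0 = 1. So H_2 ≅ Z.

H_0 = Z,  H_1 = 0,  H_2 = Z.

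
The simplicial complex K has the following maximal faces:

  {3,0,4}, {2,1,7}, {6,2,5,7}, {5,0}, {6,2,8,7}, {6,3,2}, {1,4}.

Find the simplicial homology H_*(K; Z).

Fix the vertex order 0 < 1 < 2 < 3 < 4 < 5 < 6 < 7 < 8 and write every simplex with vertices in increasing order. Then dim K = 3 and the simplices of K are:

  0-simplices (9): [0], [1], [2], [3], [4], [5], [6], [7], [8]
  1-simplices (18): [0,3], [0,4], [0,5], [1,2], [1,4], [1,7], [2,3], [2,5], [2,6], [2,7], [2,8], [3,4], [3,6], [5,6], [5,7], [6,7], [6,8], [7,8]
  2-simplices (10): [0,3,4], [1,2,7], [2,3,6], [2,5,6], [2,5,7], [2,6,7], [2,6,8], [2,7,8], [5,6,7], [6,7,8]
  3-simplices (2): [2,5,6,7], [2,6,7,8]

giving chain groups C_0 ≅ Z^9, C_1 ≅ Z^18, C_2 ≅ Z^10, C_3 ≅ Z^2.

∂_1: C_1 → C_0 maps an edge to its endpoints' difference, ∂[p,q] = q − p.
As a 9×18 matrix over Z this has rank 8, with invariant factors (1,1,1,1,1,1,1,1).

The boundary map ∂_2: C_2 → C_1 acts by ∂[p,q,r] = [q,r] − [p,r] + [p,q]. For instance
  ∂[2,7,8] = [7,8] − [2,8] + [2,7],
  ∂[1,2,7] = [2,7] − [1,7] + [1,2].
The 18×10 boundary matrix has rank 8 and Smith normal form diag(1,1,1,1,1,1,1,1).

∂_3: C_3 → C_2 sends each 3-simplex σ to the alternating sum Σ_i (−1)^i (σ with its i-th vertex removed). For instance
  ∂[2,6,7,8] = [6,7,8] − [2,7,8] + [2,6,8] − [2,6,7],
  ∂[2,5,6,7] = [5,6,7] − [2,6,7] + [2,5,7] − [2,5,6].
The resulting 10×2 matrix has rank 2, and its Smith normal form has invariant factors (1,1).

Now H_k = ker ∂_k / im ∂_{k+1}, so:

  H_0: rank C_0 − rank ∂_1 = 9 − 8 = 1, and the invariant factors of ∂_1 are all 1, so H_0 = Z.
  H_1: rank ker ∂_1 − rank ∂_2 = (18 − 8) − 8 = 2, and the invariant factors of ∂_2 are all 1, so H_1 = Z^2.
  H_2: rank ker ∂_2 − rank ∂_3 = (10 − 8) − 2 = 0, and the invariant factors of ∂_3 are all 1, so H_2 = 0.
  H_3: rank ker ∂_3 − rank ∂_4 = (2 − 2) − 0 = 0, and there is no ∂_4, so H_3 = 0.

As a check, the Euler characteristic is 9 − 18 + 10 − 2 = -1, which agrees with 1 − 2 + 0 − 0 = -1.

H_0 ≅ Z,  H_1 ≅ Z^2,  H_2 = 0,  H_3 = 0.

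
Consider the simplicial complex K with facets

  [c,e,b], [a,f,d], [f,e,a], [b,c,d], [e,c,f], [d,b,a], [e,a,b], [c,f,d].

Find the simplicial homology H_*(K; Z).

H_0 = Z,  H_1 = 0,  H_2 = Z.

K has 6 vertices, 12 edges, 8 triangles.
rank ∂_0 = 0, rank ∂_1 = 5 ⇒ b_0 = 6 − 0 − 5 = 1; all invariant factors of ∂_1 are 1 so no torsion. So H_0 ≅ Z.
rank ∂_1 = 5, rank ∂_2 = 7 ⇒ b_1 = 12 − 5 − 7 = 0; all invariant factors of ∂_2 are 1 so no torsion. So H_1 ≅ 0.
rank ∂_2 = 7, rank ∂_3 = 0 ⇒ b_2 = 8 − 7 − 0 = 1. So H_2 ≅ Z.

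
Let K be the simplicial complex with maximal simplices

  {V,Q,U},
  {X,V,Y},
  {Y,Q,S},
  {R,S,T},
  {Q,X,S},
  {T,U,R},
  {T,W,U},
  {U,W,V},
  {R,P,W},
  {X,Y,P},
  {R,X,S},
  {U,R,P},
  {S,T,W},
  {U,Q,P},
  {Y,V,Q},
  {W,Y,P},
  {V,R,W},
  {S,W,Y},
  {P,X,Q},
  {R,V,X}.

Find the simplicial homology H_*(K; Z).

H_0 = Z,  H_1 = Z ⊕ Z_2,  H_2 = 0.

Fix the vertex order P < Q < R < S < T < U < V < W < X < Y and write every simplex with vertices in increasing order. Then dim K = 2 and the simplices of K are:

  0-simplices (10): P, Q, R, S, T, U, V, W, X, Y
  1-simplices (30): PQ, PR, PU, PW, PX, PY, QS, QU, QV, QX, QY, RS, RT, RU, RV, RW, RX, ST, SW, SX, SY, TU, TW, UV, UW, VW, VX, VY, WY, XY
  2-simplices (20): PQU, PQX, PRU, PRW, PWY, PXY, QSX, QSY, QUV, QVY, RST, RSX, RTU, RVW, RVX, STW, SWY, TUW, UVW, VXY

giving chain groups C_0 ≅ Z^10, C_1 ≅ Z^30, C_2 ≅ Z^20.

The boundary map ∂_1: C_1 → C_0 sends each edge [p,q] (with p < q) to q − p.
As a 10×30 matrix over Z this has rank 9, with invariant factors (1,1,1,1,1,1,1,1,1).

∂_2: C_2 → C_1 maps a triangle to the signed sum of its edges. For instance
  ∂QSX = SX − QX + QS,
  ∂STW = TW − SW + ST.
The 30×20 boundary matrix has rank 20 and Smith normal form diag(1,1,1,1,1,1,1,1,1,1,1,1,1,1,1,1,1,1,1,2).

Reading off H_k = ker ∂_k / im ∂_{k+1}:

  H_0: rank C_0 − rank ∂_1 = 10 − 9 = 1, and the invariant factors of ∂_1 are all 1, so H_0 ≅ Z.
  H_1: rank ker ∂_1 − rank ∂_2 = (30 − 9) − 20 = 1, and ∂_2 has invariant factor 2 > 1, so H_1 ≅ Z ⊕ Z_2.
  H_2: rank ker ∂_2 − rank ∂_3 = (20 − 20) − 0 = 0, and there is no ∂_3, so H_2 ≅ 0.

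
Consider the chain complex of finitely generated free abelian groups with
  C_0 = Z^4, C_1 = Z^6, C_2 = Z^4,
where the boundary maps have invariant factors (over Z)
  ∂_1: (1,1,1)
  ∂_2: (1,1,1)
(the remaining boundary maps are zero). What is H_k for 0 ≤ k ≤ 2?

H_0 ≅ Z,  H_1 = 0,  H_2 ≅ Z.

H_0: b_0 = 4 − 0 − 3 = 1; torsion from ∂_1 factors > 1: none. So H_0 ≅ Z.
H_1: b_1 = 6 − 3 − 3 = 0; torsion from ∂_2 factors > 1: none. So H_1 ≅ 0.
H_2: b_2 = 4 − 3 − 0 = 1; torsion from ∂_3 factors > 1: none. So H_2 ≅ Z.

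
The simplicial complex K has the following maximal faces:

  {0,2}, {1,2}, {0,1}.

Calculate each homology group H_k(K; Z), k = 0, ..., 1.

H_0 = Z,  H_1 = Z.

Take the total order 0 < 1 < 2 on the vertex set. Then K (dimension 1) consists of the simplices:

  0-simplices (3): [0], [1], [2]
  1-simplices (3): [0,1], [0,2], [1,2]

giving chain groups C_0 ≅ Z^3, C_1 ≅ Z^3.

Boundary ∂_1: C_1 → C_0 maps an edge to its endpoints' difference, ∂[p,q] = q − p. For instance
  ∂[0,1] = [1] − [0].
The 3×3 boundary matrix has rank 2 and Smith normal form diag(1,1).

Now H_k = ker ∂_k / im ∂_{k+1}, so:

  H_0: rank C_0 − rank ∂_1 = 3 − 2 = 1, and the invariant factors of ∂_1 are all 1, so H_0 ≅ Z.
  H_1: rank ker ∂_1 − rank ∂_2 = (3 − 2) − 0 = 1, and there is no ∂_2, so H_1 ≅ Z.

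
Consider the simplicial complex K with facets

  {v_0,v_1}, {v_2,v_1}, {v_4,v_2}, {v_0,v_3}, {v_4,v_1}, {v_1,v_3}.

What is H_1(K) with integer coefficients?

H_1 = Z^2.

Fix the vertex order v_0 < v_1 < v_2 < v_3 < v_4 and write every simplex with vertices in increasing order. Then dim K = 1 and the simplices of K are:

  0-simplices (5): [v_0], [v_1], [v_2], [v_3], [v_4]
  1-simplices (6): [v_0,v_1], [v_0,v_3], [v_1,v_2], [v_1,v_3], [v_1,v_4], [v_2,v_4]

Hence C_0 ≅ Z^5, C_1 ≅ Z^6.

Boundary ∂_1: C_1 → C_0 maps an edge to its endpoints' difference, ∂[p,q] = q − p. For instance
  ∂[v_1,v_3] = [v_3] − [v_1].
The 5×6 boundary matrix has rank 4 and Smith normal form diag(1,1,1,1).

From H_k ≅ ker(∂_k) / im(∂_{k+1}) we obtain:

  H_1: rank ker ∂_1 − rank ∂_2 = (6 − 4) − 0 = 2, and there is no ∂_2, so H_1 ≅ Z^2.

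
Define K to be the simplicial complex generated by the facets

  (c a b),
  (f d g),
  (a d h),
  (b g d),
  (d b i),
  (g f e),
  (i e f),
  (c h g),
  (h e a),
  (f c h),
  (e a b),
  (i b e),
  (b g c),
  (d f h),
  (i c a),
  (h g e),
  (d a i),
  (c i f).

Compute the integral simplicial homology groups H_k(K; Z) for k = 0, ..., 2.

H_0 ≅ Z,  H_1 ≅ Z ⊕ Z/2,  H_2 = 0.

Order the vertices as a < b < c < d < e < f < g < h < i. Listing each simplex with vertices in this order, K has dimension 2 with simplices:

  0-simplices (9): a, b, c, d, e, f, g, h, i
  1-simplices (27): ab, ac, ad, ae, ah, ai, bc, bd, be, bg, bi, cf, cg, ch, ci, df, dg, dh, di, ef, eg, eh, ei, fg, fh, fi, gh
  2-simplices (18): abc, abe, aci, adh, adi, aeh, bcg, bdg, bdi, bei, cfh, cfi, cgh, dfg, dfh, efg, efi, egh

so the chain groups are C_0 ≅ Z^9, C_1 ≅ Z^27, C_2 ≅ Z^18.

Boundary ∂_1: C_1 → C_0 is given by ∂[p,q] = [q] − [p]. For instance
  ∂cg = g − c.
The 9×27 boundary matrix has rank 8 and Smith normal form diag(1,1,1,1,1,1,1,1).

Boundary ∂_2: C_2 → C_1 acts by ∂[p,q,r] = [q,r] − [p,r] + [p,q]. For instance
  ∂egh = gh − eh + eg,
  ∂bdg = dg − bg + bd.
The resulting 27×18 matrix has rank 18, and its Smith normal form has invariant factors (1,1,1,1,1,1,1,1,1,1,1,1,1,1,1,1,1,2).

Computing H_k = (kernel of ∂_k) / (image of ∂_{k+1}):

  H_0: rank C_0 − rank ∂_1 = 9 − 8 = 1, and the invariant factors of ∂_1 are all 1, so H_0 = Z.
  H_1: rank ker ∂_1 − rank ∂_2 = (27 − 8) − 18 = 1, and ∂_2 has invariant factor 2 > 1, so H_1 = Z ⊕ Z/2.
  H_2: rank ker ∂_2 − rank ∂_3 = (18 − 18) − 0 = 0, and there is no ∂_3, so H_2 = 0.

As a check, the Euler characteristic is 9 − 27 + 18 = 0, which agrees with 1 − 1 + 0 = 0.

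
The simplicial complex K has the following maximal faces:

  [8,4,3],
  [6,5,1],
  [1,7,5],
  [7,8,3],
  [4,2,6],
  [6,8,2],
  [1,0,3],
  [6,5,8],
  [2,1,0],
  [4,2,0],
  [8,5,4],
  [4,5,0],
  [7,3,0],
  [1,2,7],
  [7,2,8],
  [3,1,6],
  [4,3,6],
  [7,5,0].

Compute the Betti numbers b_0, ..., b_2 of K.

b_0 = 1, b_1 = 1, b_2 = 0.

K has 9 vertices, 27 edges, 18 triangles.
rank ∂_0 = 0, rank ∂_1 = 8 ⇒ b_0 = 9 − 0 − 8 = 1; all invariant factors of ∂_1 are 1 so no torsion. So H_0 ≅ Z.
rank ∂_1 = 8, rank ∂_2 = 18 ⇒ b_1 = 27 − 8 − 18 = 1; ∂_2 has invariant factor(s) [2] giving torsion. So H_1 ≅ Z ⊕ Z/2Z.
rank ∂_2 = 18, rank ∂_3 = 0 ⇒ b_2 = 18 − 18 − 0 = 0. So H_2 ≅ 0.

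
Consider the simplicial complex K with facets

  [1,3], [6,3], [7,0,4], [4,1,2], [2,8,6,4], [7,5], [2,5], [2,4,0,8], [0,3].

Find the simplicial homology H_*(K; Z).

H_0 = Z,  H_1 = Z^3,  H_2 = 0,  H_3 = 0.

Order the vertices as 0 < 1 < 2 < 3 < 4 < 5 < 6 < 7 < 8. Listing each simplex with vertices in this order, K has dimension 3 with simplices:

  0-simplices (9): [0], [1], [2], [3], [4], [5], [6], [7], [8]
  1-simplices (18): [0,2], [0,3], [0,4], [0,7], [0,8], [1,2], [1,3], [1,4], [2,4], [2,5], [2,6], [2,8], [3,6], [4,6], [4,7], [4,8], [5,7], [6,8]
  2-simplices (9): [0,2,4], [0,2,8], [0,4,7], [0,4,8], [1,2,4], [2,4,6], [2,4,8], [2,6,8], [4,6,8]
  3-simplices (2): [0,2,4,8], [2,4,6,8]

giving chain groups C_0 ≅ Z^9, C_1 ≅ Z^18, C_2 ≅ Z^9, C_3 ≅ Z^2.

The boundary map ∂_1: C_1 → C_0 maps an edge to its endpoints' difference, ∂[p,q] = q − p. For instance
  ∂[1,4] = [4] − [1].
The resulting 9×18 matrix has rank 8, and its Smith normal form has invariant factors (1,1,1,1,1,1,1,1).

∂_2: C_2 → C_1 sends each 2-simplex [p,q,r] to [q,r] − [p,r] + [p,q]. For instance
  ∂[0,2,8] = [2,8] − [0,8] + [0,2],
  ∂[2,4,8] = [4,8] − [2,8] + [2,4].
The resulting 18×9 matrix has rank 7, and its Smith normal form has invariant factors (1,1,1,1,1,1,1).

Boundary ∂_3: C_3 → C_2 sends each 3-simplex σ to the alternating sum Σ_i (−1)^i (σ with its i-th vertex removed). For instance
  ∂[0,2,4,8] = [2,4,8] − [0,4,8] + [0,2,8] − [0,2,4],
  ∂[2,4,6,8] = [4,6,8] − [2,6,8] + [2,4,8] − [2,4,6].
As a 9×2 matrix over Z this has rank 2, with invariant factors (1,1).

Now H_k = ker ∂_k / im ∂_{k+1}, so:

  H_0: rank C_0 − rank ∂_1 = 9 − 8 = 1, and the invariant factors of ∂_1 are all 1, so H_0 ≅ Z.
  H_1: rank ker ∂_1 − rank ∂_2 = (18 − 8) − 7 = 3, and the invariant factors of ∂_2 are all 1, so H_1 ≅ Z^3.
  H_2: rank ker ∂_2 − rank ∂_3 = (9 − 7) − 2 = 0, and the invariant factors of ∂_3 are all 1, so H_2 ≅ 0.
  H_3: rank ker ∂_3 − rank ∂_4 = (2 − 2) − 0 = 0, and there is no ∂_4, so H_3 ≅ 0.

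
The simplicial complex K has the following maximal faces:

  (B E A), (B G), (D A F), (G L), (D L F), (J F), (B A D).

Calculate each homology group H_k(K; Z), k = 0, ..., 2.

H_0 = Z,  H_1 = Z,  H_2 = 0.

Fix the vertex order A < B < D < E < F < G < J < L and write every simplex with vertices in increasing order. Then dim K = 2 and the simplices of K are:

  0-simplices (8): A, B, D, E, F, G, J, L
  1-simplices (12): AB, AD, AE, AF, BD, BE, BG, DF, DL, FJ, FL, GL
  2-simplices (4): ABD, ABE, ADF, DFL

Hence C_0 ≅ Z^8, C_1 ≅ Z^12, C_2 ≅ Z^4.

Boundary ∂_1: C_1 → C_0 is given by ∂[p,q] = [q] − [p]. For instance
  ∂FL = L − F.
The 8×12 boundary matrix has rank 7 and Smith normal form diag(1,1,1,1,1,1,1).

Boundary ∂_2: C_2 → C_1 sends each 2-simplex [p,q,r] to [q,r] − [p,r] + [p,q]. For instance
  ∂ABE = BE − AE + AB,
  ∂DFL = FL − DL + DF.
As a 12×4 matrix over Z this has rank 4, with invariant factors (1,1,1,1).

From H_k ≅ ker(∂_k) / im(∂_{k+1}) we obtain:

  H_0: rank C_0 − rank ∂_1 = 8 − 7 = 1, and the invariant factors of ∂_1 are all 1, so H_0 = Z.
  H_1: rank ker ∂_1 − rank ∂_2 = (12 − 7) − 4 = 1, and the invariant factors of ∂_2 are all 1, so H_1 = Z.
  H_2: rank ker ∂_2 − rank ∂_3 = (4 − 4) − 0 = 0, and there is no ∂_3, so H_2 = 0.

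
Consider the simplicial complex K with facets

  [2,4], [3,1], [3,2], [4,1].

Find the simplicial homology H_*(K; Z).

Order the vertices as 1 < 2 < 3 < 4. Listing each simplex with vertices in this order, K has dimension 1 with simplices:

  0-simplices (4): [1], [2], [3], [4]
  1-simplices (4): [1,3], [1,4], [2,3], [2,4]

giving chain groups C_0 ≅ Z^4, C_1 ≅ Z^4.

Boundary ∂_1: C_1 → C_0 is given by ∂[p,q] = [q] − [p]. For instance
  ∂[2,3] = [3] − [2].
The resulting 4×4 matrix has rank 3, and its Smith normal form has invariant factors (1,1,1).

From H_k ≅ ker(∂_k) / im(∂_{k+1}) we obtain:

  H_0: rank C_0 − rank ∂_1 = 4 − 3 = 1, and the invariant factors of ∂_1 are all 1, so H_0 = Z.
  H_1: rank ker ∂_1 − rank ∂_2 = (4 − 3) − 0 = 1, and there is no ∂_2, so H_1 = Z.

H_0 = Z,  H_1 = Z.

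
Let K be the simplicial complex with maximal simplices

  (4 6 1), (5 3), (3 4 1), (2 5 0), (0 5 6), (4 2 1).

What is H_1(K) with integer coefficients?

H_1 = Z^2.

We work with the vertex ordering 0 < 1 < 2 < 3 < 4 < 5 < 6. The simplices of K, each written with vertices in increasing order, are:

  0-simplices (7): [0], [1], [2], [3], [4], [5], [6]
  1-simplices (13): [0,2], [0,5], [0,6], [1,2], [1,3], [1,4], [1,6], [2,4], [2,5], [3,4], [3,5], [4,6], [5,6]
  2-simplices (5): [0,2,5], [0,5,6], [1,2,4], [1,3,4], [1,4,6]

Hence C_0 ≅ Z^7, C_1 ≅ Z^13, C_2 ≅ Z^5.

∂_1: C_1 → C_0 maps an edge to its endpoints' difference, ∂[p,q] = q − p. For instance
  ∂[0,6] = [6] − [0].
This gives a 7×13 integer matrix of rank 6; reducing to Smith normal form yields diagonal entries (1,1,1,1,1,1).

Boundary ∂_2: C_2 → C_1 maps a triangle to the signed sum of its edges. For instance
  ∂[0,5,6] = [5,6] − [0,6] + [0,5],
  ∂[1,3,4] = [3,4] − [1,4] + [1,3].
The resulting 13×5 matrix has rank 5, and its Smith normal form has invariant factors (1,1,1,1,1).

Now H_k = ker ∂_k / im ∂_{k+1}, so:

  H_1: rank ker ∂_1 − rank ∂_2 = (13 − 6) − 5 = 2, and the invariant factors of ∂_2 are all 1, so H_1 = Z^2.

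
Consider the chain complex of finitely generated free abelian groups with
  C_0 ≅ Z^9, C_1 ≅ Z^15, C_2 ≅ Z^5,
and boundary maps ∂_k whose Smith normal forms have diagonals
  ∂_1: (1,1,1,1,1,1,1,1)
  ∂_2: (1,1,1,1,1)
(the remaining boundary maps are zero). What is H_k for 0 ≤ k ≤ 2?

H_0: b_0 = 9 − 0 − 8 = 1; torsion from ∂_1 factors > 1: none. So H_0 ≅ Z.
H_1: b_1 = 15 − 8 − 5 = 2; torsion from ∂_2 factors > 1: none. So H_1 ≅ Z^2.
H_2: b_2 = 5 − 5 − 0 = 0; torsion from ∂_3 factors > 1: none. So H_2 ≅ 0.

H_0 ≅ Z,  H_1 ≅ Z^2,  H_2 = 0.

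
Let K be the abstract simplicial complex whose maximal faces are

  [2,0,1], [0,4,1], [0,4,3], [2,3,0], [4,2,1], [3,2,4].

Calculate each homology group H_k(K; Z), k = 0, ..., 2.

K has 5 vertices, 9 edges, 6 triangles.
rank ∂_0 = 0, rank ∂_1 = 4 ⇒ b_0 = 5 − 0 − 4 = 1; all invariant factors of ∂_1 are 1 so no torsion. So H_0 = Z.
rank ∂_1 = 4, rank ∂_2 = 5 ⇒ b_1 = 9 − 4 − 5 = 0; all invariant factors of ∂_2 are 1 so no torsion. So H_1 = 0.
rank ∂_2 = 5, rank ∂_3 = 0 ⇒ b_2 = 6 − 5 − 0 = 1. So H_2 = Z.

H_0 ≅ Z,  H_1 = 0,  H_2 ≅ Z.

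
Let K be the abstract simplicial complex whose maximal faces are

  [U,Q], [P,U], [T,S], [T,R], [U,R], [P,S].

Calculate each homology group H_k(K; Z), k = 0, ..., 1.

Fix the vertex order P < Q < R < S < T < U and write every simplex with vertices in increasing order. Then dim K = 1 and the simplices of K are:

  0-simplices (6): P, Q, R, S, T, U
  1-simplices (6): PS, PU, QU, RT, RU, ST

Hence C_0 ≅ Z^6, C_1 ≅ Z^6.

∂_1: C_1 → C_0 sends each edge [p,q] (with p < q) to q − p. For instance
  ∂PU = U − P.
As a 6×6 matrix over Z this has rank 5, with invariant factors (1,1,1,1,1).

Reading off H_k = ker ∂_k / im ∂_{k+1}:

  H_0: rank C_0 − rank ∂_1 = 6 − 5 = 1, and the invariant factors of ∂_1 are all 1, so H_0 = Z.
  H_1: rank ker ∂_1 − rank ∂_2 = (6 − 5) − 0 = 1, and there is no ∂_2, so H_1 = Z.

H_0 ≅ Z,  H_1 ≅ Z.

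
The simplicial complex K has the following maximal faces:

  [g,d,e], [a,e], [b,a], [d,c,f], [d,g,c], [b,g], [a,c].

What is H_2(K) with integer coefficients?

Fix the vertex order a < b < c < d < e < f < g and write every simplex with vertices in increasing order. Then dim K = 2 and the simplices of K are:

  0-simplices (7): a, b, c, d, e, f, g
  1-simplices (11): ab, ac, ae, bg, cd, cf, cg, de, df, dg, eg
  2-simplices (3): cdf, cdg, deg

Hence C_0 ≅ Z^7, C_1 ≅ Z^11, C_2 ≅ Z^3.

The boundary map ∂_1: C_1 → C_0 is given by ∂[p,q] = [q] − [p]. For instance
  ∂eg = g − e.
The 7×11 boundary matrix has rank 6 and Smith normal form diag(1,1,1,1,1,1).

Boundary ∂_2: C_2 → C_1 maps a triangle to the signed sum of its edges. For instance
  ∂deg = eg − dg + de,
  ∂cdg = dg − cg + cd.
This gives a 11×3 integer matrix of rank 3; reducing to Smith normal form yields diagonal entries (1,1,1).

Reading off H_k = ker ∂_k / im ∂_{k+1}:

  H_2: rank ker ∂_2 − rank ∂_3 = (3 − 3) − 0 = 0, and there is no ∂_3, so H_2 = 0.

H_2 = 0.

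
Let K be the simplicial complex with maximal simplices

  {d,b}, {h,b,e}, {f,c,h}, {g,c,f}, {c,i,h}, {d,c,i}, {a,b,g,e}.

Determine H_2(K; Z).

H_2 ≅ 0.

K has 9 vertices, 18 edges, 9 triangles, 1 3-simplex.
rank ∂_2 = 8, rank ∂_3 = 1 ⇒ b_2 = 9 − 8 − 1 = 0; all invariant factors of ∂_3 are 1 so no torsion. So H_2 ≅ 0.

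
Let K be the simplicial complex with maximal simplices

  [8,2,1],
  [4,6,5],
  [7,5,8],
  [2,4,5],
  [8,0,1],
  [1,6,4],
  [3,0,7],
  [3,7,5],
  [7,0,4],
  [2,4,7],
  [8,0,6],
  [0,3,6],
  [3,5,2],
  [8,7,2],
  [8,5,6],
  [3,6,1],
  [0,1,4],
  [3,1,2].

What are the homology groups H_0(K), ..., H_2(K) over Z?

H_0 ≅ Z,  H_1 ≅ Z ⊕ Z/2,  H_2 = 0.

Take the total order 0 < 1 < 2 < 3 < 4 < 5 < 6 < 7 < 8 on the vertex set. Then K (dimension 2) consists of the simplices:

  0-simplices (9): [0], [1], [2], [3], [4], [5], [6], [7], [8]
  1-simplices (27): (27 of them)
  2-simplices (18): [0,1,4], [0,1,8], [0,3,6], [0,3,7], [0,4,7], [0,6,8], [1,2,3], [1,2,8], [1,3,6], [1,4,6], [2,3,5], [2,4,5], [2,4,7], [2,7,8], [3,5,7], [4,5,6], [5,6,8], [5,7,8]

giving chain groups C_0 ≅ Z^9, C_1 ≅ Z^27, C_2 ≅ Z^18.

Boundary ∂_1: C_1 → C_0 is given by ∂[p,q] = [q] − [p].
As a 9×27 matrix over Z this has rank 8, with invariant factors (1,1,1,1,1,1,1,1).

∂_2: C_2 → C_1 acts by ∂[p,q,r] = [q,r] − [p,r] + [p,q]. For instance
  ∂[2,7,8] = [7,8] − [2,8] + [2,7],
  ∂[1,3,6] = [3,6] − [1,6] + [1,3].
The resulting 27×18 matrix has rank 18, and its Smith normal form has invariant factors (1,1,1,1,1,1,1,1,1,1,1,1,1,1,1,1,1,2).

Now H_k = ker ∂_k / im ∂_{k+1}, so:

  H_0: rank C_0 − rank ∂_1 = 9 − 8 = 1, and the invariant factors of ∂_1 are all 1, so H_0 ≅ Z.
  H_1: rank ker ∂_1 − rank ∂_2 = (27 − 8) − 18 = 1, and ∂_2 has invariant factor 2 > 1, so H_1 ≅ Z ⊕ Z/2.
  H_2: rank ker ∂_2 − rank ∂_3 = (18 − 18) − 0 = 0, and there is no ∂_3, so H_2 ≅ 0.

(K is a triangulation of the Klein bottle.)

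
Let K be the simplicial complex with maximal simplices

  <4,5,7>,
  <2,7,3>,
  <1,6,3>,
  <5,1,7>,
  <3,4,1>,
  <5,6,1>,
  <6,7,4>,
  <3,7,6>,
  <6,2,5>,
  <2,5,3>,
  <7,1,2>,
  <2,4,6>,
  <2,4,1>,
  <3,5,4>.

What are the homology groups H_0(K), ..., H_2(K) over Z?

K has 7 vertices, 21 edges, 14 triangles.
rank ∂_0 = 0, rank ∂_1 = 6 ⇒ b_0 = 7 − 0 − 6 = 1; all invariant factors of ∂_1 are 1 so no torsion. So H_0 = Z.
rank ∂_1 = 6, rank ∂_2 = 13 ⇒ b_1 = 21 − 6 − 13 = 2; all invariant factors of ∂_2 are 1 so no torsion. So H_1 = Z^2.
rank ∂_2 = 13, rank ∂_3 = 0 ⇒ b_2 = 14 − 13 − 0 = 1. So H_2 = Z.

H_0 ≅ Z,  H_1 ≅ Z^2,  H_2 ≅ Z.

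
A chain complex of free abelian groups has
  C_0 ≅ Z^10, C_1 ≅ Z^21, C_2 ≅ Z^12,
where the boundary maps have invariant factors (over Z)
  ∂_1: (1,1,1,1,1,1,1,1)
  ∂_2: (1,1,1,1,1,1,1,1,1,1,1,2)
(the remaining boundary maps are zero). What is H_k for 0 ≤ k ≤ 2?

H_0: b_0 = 10 − 0 − 8 = 2; torsion from ∂_1 factors > 1: none. So H_0 = Z^2.
H_1: b_1 = 21 − 8 − 12 = 1; torsion from ∂_2 factors > 1: [2]. So H_1 = Z ⊕ Z/2Z.
H_2: b_2 = 12 − 12 − 0 = 0; torsion from ∂_3 factors > 1: none. So H_2 = 0.

H_0 = Z^2,  H_1 = Z ⊕ Z/2Z,  H_2 = 0.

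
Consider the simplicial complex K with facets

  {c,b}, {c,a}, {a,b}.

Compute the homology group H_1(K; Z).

We work with the vertex ordering a < b < c. The simplices of K, each written with vertices in increasing order, are:

  0-simplices (3): a, b, c
  1-simplices (3): ab, ac, bc

Hence C_0 ≅ Z^3, C_1 ≅ Z^3.

Boundary ∂_1: C_1 → C_0 maps an edge to its endpoints' difference, ∂[p,q] = q − p. For instance
  ∂bc = c − b.
The resulting 3×3 matrix has rank 2, and its Smith normal form has invariant factors (1,1).

From H_k ≅ ker(∂_k) / im(∂_{k+1}) we obtain:

  H_1: rank ker ∂_1 − rank ∂_2 = (3 − 2) − 0 = 1, and there is no ∂_2, so H_1 ≅ Z.

(K is a triangulation of the circle S^1.)

H_1 ≅ Z.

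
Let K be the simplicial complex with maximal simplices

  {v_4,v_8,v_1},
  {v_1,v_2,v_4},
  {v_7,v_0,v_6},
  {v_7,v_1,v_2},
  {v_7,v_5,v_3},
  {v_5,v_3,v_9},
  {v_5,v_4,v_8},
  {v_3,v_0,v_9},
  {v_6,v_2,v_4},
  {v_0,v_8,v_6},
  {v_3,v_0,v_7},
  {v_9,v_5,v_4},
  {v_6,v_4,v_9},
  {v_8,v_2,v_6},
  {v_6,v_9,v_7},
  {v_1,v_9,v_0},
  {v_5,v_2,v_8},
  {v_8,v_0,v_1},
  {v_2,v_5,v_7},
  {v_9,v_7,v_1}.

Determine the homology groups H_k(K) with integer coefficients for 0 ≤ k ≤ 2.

Take the total order v_0 < v_1 < v_2 < v_3 < v_4 < v_5 < v_6 < v_7 < v_8 < v_9 on the vertex set. Then K (dimension 2) consists of the simplices:

  0-simplices (10): [v_0], [v_1], [v_2], [v_3], [v_4], [v_5], [v_6], [v_7], [v_8], [v_9]
  1-simplices (30): (30 of them)
  2-simplices (20): (20 of them)

Hence C_0 ≅ Z^10, C_1 ≅ Z^30, C_2 ≅ Z^20.

∂_1: C_1 → C_0 is given by ∂[p,q] = [q] − [p].
The 10×30 boundary matrix has rank 9 and Smith normal form diag(1,1,1,1,1,1,1,1,1).

The boundary map ∂_2: C_2 → C_1 acts by ∂[p,q,r] = [q,r] − [p,r] + [p,q]. For instance
  ∂[v_0,v_3,v_9] = [v_3,v_9] − [v_0,v_9] + [v_0,v_3],
  ∂[v_2,v_5,v_8] = [v_5,v_8] − [v_2,v_8] + [v_2,v_5].
The resulting 30×20 matrix has rank 20, and its Smith normal form has invariant factors (1,1,1,1,1,1,1,1,1,1,1,1,1,1,1,1,1,1,1,2).

Computing H_k = (kernel of ∂_k) / (image of ∂_{k+1}):

  H_0: rank C_0 − rank ∂_1 = 10 − 9 = 1, and the invariant factors of ∂_1 are all 1, so H_0 = Z.
  H_1: rank ker ∂_1 − rank ∂_2 = (30 − 9) − 20 = 1, and ∂_2 has invariant factor 2 > 1, so H_1 = Z ⊕ Z/2.
  H_2: rank ker ∂_2 − rank ∂_3 = (20 − 20) − 0 = 0, and there is no ∂_3, so H_2 = 0.

H_0 ≅ Z,  H_1 ≅ Z ⊕ Z/2,  H_2 = 0.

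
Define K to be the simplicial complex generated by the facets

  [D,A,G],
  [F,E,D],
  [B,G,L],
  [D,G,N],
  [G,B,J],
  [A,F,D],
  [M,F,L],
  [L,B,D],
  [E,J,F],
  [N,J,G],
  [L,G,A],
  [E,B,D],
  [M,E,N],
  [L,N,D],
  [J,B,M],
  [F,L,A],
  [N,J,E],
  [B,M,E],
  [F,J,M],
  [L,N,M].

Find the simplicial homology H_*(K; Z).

H_0 = Z,  H_1 = Z ⊕ Z/2Z,  H_2 = 0.

Take the total order A < B < D < E < F < G < J < L < M < N on the vertex set. Then K (dimension 2) consists of the simplices:

  0-simplices (10): A, B, D, E, F, G, J, L, M, N
  1-simplices (30): AD, AF, AG, AL, BD, BE, BG, BJ, BL, BM, DE, DF, DG, DL, DN, EF, EJ, EM, EN, FJ, FL, FM, GJ, GL, GN, JM, JN, LM, LN, MN
  2-simplices (20): ADF, ADG, AFL, AGL, BDE, BDL, BEM, BGJ, BGL, BJM, DEF, DGN, DLN, EFJ, EJN, EMN, FJM, FLM, GJN, LMN

giving chain groups C_0 ≅ Z^10, C_1 ≅ Z^30, C_2 ≅ Z^20.

The boundary map ∂_1: C_1 → C_0 is given by ∂[p,q] = [q] − [p]. For instance
  ∂EF = F − E.
The 10×30 boundary matrix has rank 9 and Smith normal form diag(1,1,1,1,1,1,1,1,1).

∂_2: C_2 → C_1 sends each 2-simplex [p,q,r] to [q,r] − [p,r] + [p,q]. For instance
  ∂FJM = JM − FM + FJ,
  ∂FLM = LM − FM + FL.
The resulting 30×20 matrix has rank 20, and its Smith normal form has invariant factors (1,1,1,1,1,1,1,1,1,1,1,1,1,1,1,1,1,1,1,2).

From H_k ≅ ker(∂_k) / im(∂_{k+1}) we obtain:

  H_0: rank C_0 − rank ∂_1 = 10 − 9 = 1, and the invariant factors of ∂_1 are all 1, so H_0 ≅ Z.
  H_1: rank ker ∂_1 − rank ∂_2 = (30 − 9) − 20 = 1, and ∂_2 has invariant factor 2 > 1, so H_1 ≅ Z ⊕ Z/2Z.
  H_2: rank ker ∂_2 − rank ∂_3 = (20 − 20) − 0 = 0, and there is no ∂_3, so H_2 ≅ 0.

(K is a triangulation of the Klein bottle.)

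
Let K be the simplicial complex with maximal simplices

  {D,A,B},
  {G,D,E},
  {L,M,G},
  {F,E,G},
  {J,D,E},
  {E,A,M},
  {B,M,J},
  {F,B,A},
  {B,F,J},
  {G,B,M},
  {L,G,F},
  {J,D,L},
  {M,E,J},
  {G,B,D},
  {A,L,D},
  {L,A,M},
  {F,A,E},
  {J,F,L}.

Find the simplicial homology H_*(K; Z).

Fix the vertex order A < B < D < E < F < G < J < L < M and write every simplex with vertices in increasing order. Then dim K = 2 and the simplices of K are:

  0-simplices (9): A, B, D, E, F, G, J, L, M
  1-simplices (27): AB, AD, AE, AF, AL, AM, BD, BF, BG, BJ, BM, DE, DG, DJ, DL, EF, EG, EJ, EM, FG, FJ, FL, GL, GM, JL, JM, LM
  2-simplices (18): ABD, ABF, ADL, AEF, AEM, ALM, BDG, BFJ, BGM, BJM, DEG, DEJ, DJL, EFG, EJM, FGL, FJL, GLM

giving chain groups C_0 ≅ Z^9, C_1 ≅ Z^27, C_2 ≅ Z^18.

The boundary map ∂_1: C_1 → C_0 maps an edge to its endpoints' difference, ∂[p,q] = q − p. For instance
  ∂DJ = J − D.
The 9×27 boundary matrix has rank 8 and Smith normal form diag(1,1,1,1,1,1,1,1).

∂_2: C_2 → C_1 sends each 2-simplex [p,q,r] to [q,r] − [p,r] + [p,q]. For instance
  ∂ADL = DL − AL + AD,
  ∂ABF = BF − AF + AB.
This gives a 27×18 integer matrix of rank 17; reducing to Smith normal form yields diagonal entries (1,1,1,1,1,1,1,1,1,1,1,1,1,1,1,1,1).

Reading off H_k = ker ∂_k / im ∂_{k+1}:

  H_0: rank C_0 − rank ∂_1 = 9 − 8 = 1, and the invariant factors of ∂_1 are all 1, so H_0 ≅ Z.
  H_1: rank ker ∂_1 − rank ∂_2 = (27 − 8) − 17 = 2, and the invariant factors of ∂_2 are all 1, so H_1 ≅ Z^2.
  H_2: rank ker ∂_2 − rank ∂_3 = (18 − 17) − 0 = 1, and there is no ∂_3, so H_2 ≅ Z.

H_0 ≅ Z,  H_1 ≅ Z^2,  H_2 ≅ Z.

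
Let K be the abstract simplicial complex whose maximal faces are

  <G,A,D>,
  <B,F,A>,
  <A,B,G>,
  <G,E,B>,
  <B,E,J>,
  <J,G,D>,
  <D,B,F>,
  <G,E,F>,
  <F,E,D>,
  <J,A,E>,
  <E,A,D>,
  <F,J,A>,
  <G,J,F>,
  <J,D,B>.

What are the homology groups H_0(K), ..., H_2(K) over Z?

H_0 = Z,  H_1 = Z^2,  H_2 = Z.

Take the total order A < B < D < E < F < G < J on the vertex set. Then K (dimension 2) consists of the simplices:

  0-simplices (7): A, B, D, E, F, G, J
  1-simplices (21): AB, AD, AE, AF, AG, AJ, BD, BE, BF, BG, BJ, DE, DF, DG, DJ, EF, EG, EJ, FG, FJ, GJ
  2-simplices (14): ABF, ABG, ADE, ADG, AEJ, AFJ, BDF, BDJ, BEG, BEJ, DEF, DGJ, EFG, FGJ

giving chain groups C_0 ≅ Z^7, C_1 ≅ Z^21, C_2 ≅ Z^14.

The boundary map ∂_1: C_1 → C_0 sends each edge [p,q] (with p < q) to q − p. For instance
  ∂DE = E − D.
The resulting 7×21 matrix has rank 6, and its Smith normal form has invariant factors (1,1,1,1,1,1).

∂_2: C_2 → C_1 acts by ∂[p,q,r] = [q,r] − [p,r] + [p,q]. For instance
  ∂ADE = DE − AE + AD,
  ∂DGJ = GJ − DJ + DG.
This gives a 21×14 integer matrix of rank 13; reducing to Smith normal form yields diagonal entries (1,1,1,1,1,1,1,1,1,1,1,1,1).

Computing H_k = (kernel of ∂_k) / (image of ∂_{k+1}):

  H_0: rank C_0 − rank ∂_1 = 7 − 6 = 1, and the invariant factors of ∂_1 are all 1, so H_0 = Z.
  H_1: rank ker ∂_1 − rank ∂_2 = (21 − 6) − 13 = 2, and the invariant factors of ∂_2 are all 1, so H_1 = Z^2.
  H_2: rank ker ∂_2 − rank ∂_3 = (14 − 13) − 0 = 1, and there is no ∂_3, so H_2 = Z.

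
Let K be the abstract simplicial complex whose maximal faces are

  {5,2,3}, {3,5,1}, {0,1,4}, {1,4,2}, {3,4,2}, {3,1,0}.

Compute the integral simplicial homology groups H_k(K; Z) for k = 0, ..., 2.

Take the total order 0 < 1 < 2 < 3 < 4 < 5 on the vertex set. Then K (dimension 2) consists of the simplices:

  0-simplices (6): [0], [1], [2], [3], [4], [5]
  1-simplices (12): [0,1], [0,3], [0,4], [1,2], [1,3], [1,4], [1,5], [2,3], [2,4], [2,5], [3,4], [3,5]
  2-simplices (6): [0,1,3], [0,1,4], [1,2,4], [1,3,5], [2,3,4], [2,3,5]

Hence C_0 ≅ Z^6, C_1 ≅ Z^12, C_2 ≅ Z^6.

∂_1: C_1 → C_0 sends each edge [p,q] (with p < q) to q − p. For instance
  ∂[1,4] = [4] − [1].
The resulting 6×12 matrix has rank 5, and its Smith normal form has invariant factors (1,1,1,1,1).

∂_2: C_2 → C_1 maps a triangle to the signed sum of its edges. For instance
  ∂[2,3,4] = [3,4] − [2,4] + [2,3],
  ∂[1,2,4] = [2,4] − [1,4] + [1,2].
The 12×6 boundary matrix has rank 6 and Smith normal form diag(1,1,1,1,1,1).

Reading off H_k = ker ∂_k / im ∂_{k+1}:

  H_0: rank C_0 − rank ∂_1 = 6 − 5 = 1, and the invariant factors of ∂_1 are all 1, so H_0 = Z.
  H_1: rank ker ∂_1 − rank ∂_2 = (12 − 5) − 6 = 1, and the invariant factors of ∂_2 are all 1, so H_1 = Z.
  H_2: rank ker ∂_2 − rank ∂_3 = (6 − 6) − 0 = 0, and there is no ∂_3, so H_2 = 0.

As a check, the Euler characteristic is 6 − 12 + 6 = 0, which agrees with 1 − 1 + 0 = 0.
(K is a triangulation of the cylinder S^1 x I.)

H_0 ≅ Z,  H_1 ≅ Z,  H_2 = 0.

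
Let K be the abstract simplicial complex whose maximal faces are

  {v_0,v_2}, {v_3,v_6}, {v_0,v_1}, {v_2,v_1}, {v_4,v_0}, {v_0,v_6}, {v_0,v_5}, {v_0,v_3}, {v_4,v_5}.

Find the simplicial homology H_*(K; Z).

H_0 = Z,  H_1 = Z^3.

Take the total order v_0 < v_1 < v_2 < v_3 < v_4 < v_5 < v_6 on the vertex set. Then K (dimension 1) consists of the simplices:

  0-simplices (7): [v_0], [v_1], [v_2], [v_3], [v_4], [v_5], [v_6]
  1-simplices (9): [v_0,v_1], [v_0,v_2], [v_0,v_3], [v_0,v_4], [v_0,v_5], [v_0,v_6], [v_1,v_2], [v_3,v_6], [v_4,v_5]

so the chain groups are C_0 ≅ Z^7, C_1 ≅ Z^9.

Boundary ∂_1: C_1 → C_0 maps an edge to its endpoints' difference, ∂[p,q] = q − p.
The 7×9 boundary matrix has rank 6 and Smith normal form diag(1,1,1,1,1,1).

Reading off H_k = ker ∂_k / im ∂_{k+1}:

  H_0: rank C_0 − rank ∂_1 = 7 − 6 = 1, and the invariant factors of ∂_1 are all 1, so H_0 = Z.
  H_1: rank ker ∂_1 − rank ∂_2 = (9 − 6) − 0 = 3, and there is no ∂_2, so H_1 = Z^3.

As a check, the Euler characteristic is 7 − 9 = -2, which agrees with 1 − 3 = -2.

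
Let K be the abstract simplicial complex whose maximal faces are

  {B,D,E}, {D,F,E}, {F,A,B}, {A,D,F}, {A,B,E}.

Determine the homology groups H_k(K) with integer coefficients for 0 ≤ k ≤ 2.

We work with the vertex ordering A < B < D < E < F. The simplices of K, each written with vertices in increasing order, are:

  0-simplices (5): A, B, D, E, F
  1-simplices (10): AB, AD, AE, AF, BD, BE, BF, DE, DF, EF
  2-simplices (5): ABE, ABF, ADF, BDE, DEF

so the chain groups are C_0 ≅ Z^5, C_1 ≅ Z^10, C_2 ≅ Z^5.

The boundary map ∂_1: C_1 → C_0 is given by ∂[p,q] = [q] − [p]. For instance
  ∂BE = E − B.
This gives a 5×10 integer matrix of rank 4; reducing to Smith normal form yields diagonal entries (1,1,1,1).

The boundary map ∂_2: C_2 → C_1 maps a triangle to the signed sum of its edges. For instance
  ∂ABF = BF − AF + AB,
  ∂BDE = DE − BE + BD.
As a 10×5 matrix over Z this has rank 5, with invariant factors (1,1,1,1,1).

Now H_k = ker ∂_k / im ∂_{k+1}, so:

  H_0: rank C_0 − rank ∂_1 = 5 − 4 = 1, and the invariant factors of ∂_1 are all 1, so H_0 ≅ Z.
  H_1: rank ker ∂_1 − rank ∂_2 = (10 − 4) − 5 = 1, and the invariant factors of ∂_2 are all 1, so H_1 ≅ Z.
  H_2: rank ker ∂_2 − rank ∂_3 = (5 − 5) − 0 = 0, and there is no ∂_3, so H_2 ≅ 0.

H_0 ≅ Z,  H_1 ≅ Z,  H_2 = 0.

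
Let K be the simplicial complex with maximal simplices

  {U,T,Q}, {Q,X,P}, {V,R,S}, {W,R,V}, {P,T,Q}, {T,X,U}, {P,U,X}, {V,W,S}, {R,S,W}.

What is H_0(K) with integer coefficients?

Fix the vertex order P < Q < R < S < T < U < V < W < X and write every simplex with vertices in increasing order. Then dim K = 2 and the simplices of K are:

  0-simplices (9): P, Q, R, S, T, U, V, W, X
  1-simplices (16): PQ, PT, PU, PX, QT, QU, QX, RS, RV, RW, SV, SW, TU, TX, UX, VW
  2-simplices (9): PQT, PQX, PUX, QTU, RSV, RSW, RVW, SVW, TUX

Hence C_0 ≅ Z^9, C_1 ≅ Z^16, C_2 ≅ Z^9.

The boundary map ∂_1: C_1 → C_0 maps an edge to its endpoints' difference, ∂[p,q] = q − p. For instance
  ∂QU = U − Q.
The resulting 9×16 matrix has rank 7, and its Smith normal form has invariant factors (1,1,1,1,1,1,1).

The boundary map ∂_2: C_2 → C_1 acts by ∂[p,q,r] = [q,r] − [p,r] + [p,q]. For instance
  ∂RVW = VW − RW + RV,
  ∂PQX = QX − PX + PQ.
This gives a 16×9 integer matrix of rank 8; reducing to Smith normal form yields diagonal entries (1,1,1,1,1,1,1,1).

Computing H_k = (kernel of ∂_k) / (image of ∂_{k+1}):

  H_0: rank C_0 − rank ∂_1 = 9 − 7 = 2, and the invariant factors of ∂_1 are all 1, so H_0 = Z^2.

(K is a triangulation of the disjoint union of the Möbius band and the 2-sphere S^2.)

H_0 ≅ Z^2.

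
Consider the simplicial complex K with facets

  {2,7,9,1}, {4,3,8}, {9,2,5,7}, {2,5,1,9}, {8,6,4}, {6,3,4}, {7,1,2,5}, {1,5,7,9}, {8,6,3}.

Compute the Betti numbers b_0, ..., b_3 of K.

b_0 = 2, b_1 = 0, b_2 = 1, b_3 = 1.

Take the total order 1 < 2 < 3 < 4 < 5 < 6 < 7 < 8 < 9 on the vertex set. Then K (dimension 3) consists of the simplices:

  0-simplices (9): [1], [2], [3], [4], [5], [6], [7], [8], [9]
  1-simplices (16): [1,2], [1,5], [1,7], [1,9], [2,5], [2,7], [2,9], [3,4], [3,6], [3,8], [4,6], [4,8], [5,7], [5,9], [6,8], [7,9]
  2-simplices (14): [1,2,5], [1,2,7], [1,2,9], [1,5,7], [1,5,9], [1,7,9], [2,5,7], [2,5,9], [2,7,9], [3,4,6], [3,4,8], [3,6,8], [4,6,8], [5,7,9]
  3-simplices (5): [1,2,5,7], [1,2,5,9], [1,2,7,9], [1,5,7,9], [2,5,7,9]

Hence C_0 ≅ Z^9, C_1 ≅ Z^16, C_2 ≅ Z^14, C_3 ≅ Z^5.

Boundary ∂_1: C_1 → C_0 maps an edge to its endpoints' difference, ∂[p,q] = q − p.
The 9×16 boundary matrix has rank 7 and Smith normal form diag(1,1,1,1,1,1,1).

∂_2: C_2 → C_1 maps a triangle to the signed sum of its edges. For instance
  ∂[1,5,9] = [5,9] − [1,9] + [1,5],
  ∂[1,5,7] = [5,7] − [1,7] + [1,5].
The resulting 16×14 matrix has rank 9, and its Smith normal form has invariant factors (1,1,1,1,1,1,1,1,1).

The boundary map ∂_3: C_3 → C_2 sends each 3-simplex σ to the alternating sum Σ_i (−1)^i (σ with its i-th vertex removed). For instance
  ∂[1,2,7,9] = [2,7,9] − [1,7,9] + [1,2,9] − [1,2,7],
  ∂[1,2,5,9] = [2,5,9] − [1,5,9] + [1,2,9] − [1,2,5].
As a 14×5 matrix over Z this has rank 4, with invariant factors (1,1,1,1).

From H_k ≅ ker(∂_k) / im(∂_{k+1}) we obtain:

  H_0: rank C_0 − rank ∂_1 = 9 − 7 = 2, and the invariant factors of ∂_1 are all 1, so H_0 ≅ Z^2.
  H_1: rank ker ∂_1 − rank ∂_2 = (16 − 7) − 9 = 0, and the invariant factors of ∂_2 are all 1, so H_1 ≅ 0.
  H_2: rank ker ∂_2 − rank ∂_3 = (14 − 9) − 4 = 1, and the invariant factors of ∂_3 are all 1, so H_2 ≅ Z.
  H_3: rank ker ∂_3 − rank ∂_4 = (5 − 4) − 0 = 1, and there is no ∂_4, so H_3 ≅ Z.

Hence the Betti numbers are b_0 = 2, b_1 = 0, b_2 = 1, b_3 = 1.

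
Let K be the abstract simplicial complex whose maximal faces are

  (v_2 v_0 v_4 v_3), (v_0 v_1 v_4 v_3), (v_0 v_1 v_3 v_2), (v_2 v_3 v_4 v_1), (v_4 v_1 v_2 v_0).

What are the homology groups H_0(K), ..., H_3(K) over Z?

We work with the vertex ordering v_0 < v_1 < v_2 < v_3 < v_4. The simplices of K, each written with vertices in increasing order, are:

  0-simplices (5): [v_0], [v_1], [v_2], [v_3], [v_4]
  1-simplices (10): [v_0,v_1], [v_0,v_2], [v_0,v_3], [v_0,v_4], [v_1,v_2], [v_1,v_3], [v_1,v_4], [v_2,v_3], [v_2,v_4], [v_3,v_4]
  2-simplices (10): [v_0,v_1,v_2], [v_0,v_1,v_3], [v_0,v_1,v_4], [v_0,v_2,v_3], [v_0,v_2,v_4], [v_0,v_3,v_4], [v_1,v_2,v_3], [v_1,v_2,v_4], [v_1,v_3,v_4], [v_2,v_3,v_4]
  3-simplices (5): [v_0,v_1,v_2,v_3], [v_0,v_1,v_2,v_4], [v_0,v_1,v_3,v_4], [v_0,v_2,v_3,v_4], [v_1,v_2,v_3,v_4]

giving chain groups C_0 ≅ Z^5, C_1 ≅ Z^10, C_2 ≅ Z^10, C_3 ≅ Z^5.

The boundary map ∂_1: C_1 → C_0 sends each edge [p,q] (with p < q) to q − p. For instance
  ∂[v_2,v_3] = [v_3] − [v_2].
The 5×10 boundary matrix has rank 4 and Smith normal form diag(1,1,1,1).

∂_2: C_2 → C_1 maps a triangle to the signed sum of its edges. For instance
  ∂[v_0,v_3,v_4] = [v_3,v_4] − [v_0,v_4] + [v_0,v_3],
  ∂[v_0,v_1,v_2] = [v_1,v_2] − [v_0,v_2] + [v_0,v_1].
The resulting 10×10 matrix has rank 6, and its Smith normal form has invariant factors (1,1,1,1,1,1).

Boundary ∂_3: C_3 → C_2 sends each 3-simplex σ to the alternating sum Σ_i (−1)^i (σ with its i-th vertex removed). For instance
  ∂[v_1,v_2,v_3,v_4] = [v_2,v_3,v_4] − [v_1,v_3,v_4] + [v_1,v_2,v_4] − [v_1,v_2,v_3],
  ∂[v_0,v_1,v_3,v_4] = [v_1,v_3,v_4] − [v_0,v_3,v_4] + [v_0,v_1,v_4] − [v_0,v_1,v_3].
As a 10×5 matrix over Z this has rank 4, with invariant factors (1,1,1,1).

From H_k ≅ ker(∂_k) / im(∂_{k+1}) we obtain:

  H_0: rank C_0 − rank ∂_1 = 5 − 4 = 1, and the invariant factors of ∂_1 are all 1, so H_0 ≅ Z.
  H_1: rank ker ∂_1 − rank ∂_2 = (10 − 4) − 6 = 0, and the invariant factors of ∂_2 are all 1, so H_1 ≅ 0.
  H_2: rank ker ∂_2 − rank ∂_3 = (10 − 6) − 4 = 0, and the invariant factors of ∂_3 are all 1, so H_2 ≅ 0.
  H_3: rank ker ∂_3 − rank ∂_4 = (5 − 4) − 0 = 1, and there is no ∂_4, so H_3 ≅ Z.

H_0 = Z,  H_1 = 0,  H_2 = 0,  H_3 = Z.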